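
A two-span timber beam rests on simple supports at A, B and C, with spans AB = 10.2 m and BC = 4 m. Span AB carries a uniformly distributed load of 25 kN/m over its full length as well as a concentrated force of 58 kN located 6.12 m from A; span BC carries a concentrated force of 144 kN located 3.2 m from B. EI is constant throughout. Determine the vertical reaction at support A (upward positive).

R_A = 118.3 kN

Take M_B as the redundant. Released structure: two simple spans AB and BC with a hinge at B.
Discontinuity in slope at B on the released structure — sum the simple-span end rotations:
  span AB: UDL 25: wL³/(24EI) = 1105/EI
  span AB: point load 58 at a = 6.12: Pab(L + a)/(6LEI) = 386.2/EI
  span BC: point load 144 at a = 3.2: Pab(L + b)/(6LEI) = 73.73/EI
  relative rotation θ_0 = (1492 + 73.73)/EI = 1565/EI
A unit hogging moment at B produces rotation L₁/(3EI) + L₂/(3EI) = 4.733/EI.
Slope continuity at B: θ_0 = M_B·4.733/EI, so M_B = 1565/4.733 = 330.7 kN·m (hogging).
Span AB, ΣM about A with M_B applied at B: R_B^{AB}·10.2 = 1655 + 330.7, so R_B^{AB} = 194.7 kN and R_A = 313 − 194.7 = 118.3 kN.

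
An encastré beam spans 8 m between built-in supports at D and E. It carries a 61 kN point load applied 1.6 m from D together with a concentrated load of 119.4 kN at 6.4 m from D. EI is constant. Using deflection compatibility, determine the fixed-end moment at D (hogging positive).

Take the two fixed-end moments M_D, M_E as redundants; the released structure is the simple span DE.
Simple-span end rotations at D and E under the given loads:
  at D: point load 61 at a = 1.6: Pab(L + b)/(6LEI) = 187.4/EI
  at E: point load 61 at a = 1.6: Pab(L + a)/(6LEI) = 124.9/EI
  at D: point load 119.4 at a = 6.4: Pab(L + b)/(6LEI) = 244.5/EI
  at E: point load 119.4 at a = 6.4: Pab(L + a)/(6LEI) = 366.8/EI
  θ_D0 = 431.9/EI,  θ_E0 = 491.7/EI
Flexibility coefficients: a unit moment at one end gives L/(3EI) there and L/(6EI) at the far end, so f₁₁ = f₂₂ = 2.667/EI and f₁₂ = f₂₁ = 1.333/EI.
Compatibility — zero rotation at each built-in end:
  2.667 M_D + 1.333 M_E = 431.9
  1.333 M_D + 2.667 M_E = 491.7
Solving the pair gives M_D = 93.03 kN·m and M_E = 137.9 kN·m (hogging).

M_D = 93.03 kN·m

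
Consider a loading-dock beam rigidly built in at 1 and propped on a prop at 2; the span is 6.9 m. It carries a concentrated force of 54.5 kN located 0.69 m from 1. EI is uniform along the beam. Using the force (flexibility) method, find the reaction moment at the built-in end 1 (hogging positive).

M_1 = 32.15 kN·m

Choose R_2 as the redundant. The primary structure is the cantilever fixed at 1.
Primary-structure tip deflection at 2 by superposition:
  point load 54.5 at a = 0.69: Pa²(3L − a)/(6EI) = 86.53/EI
Tip deflection under a unit load at 2: L³/(3EI) = 109.5/EI.
The prop prevents deflection at 2: R_2 = δ_0/δ_{22} = 86.53/109.5 = 0.7903 kN.
Moment equilibrium about 1: M_1 = Σ(load moments about 1) − R_2·L = 37.6 − 0.7903×6.9 = 32.15 kN·m.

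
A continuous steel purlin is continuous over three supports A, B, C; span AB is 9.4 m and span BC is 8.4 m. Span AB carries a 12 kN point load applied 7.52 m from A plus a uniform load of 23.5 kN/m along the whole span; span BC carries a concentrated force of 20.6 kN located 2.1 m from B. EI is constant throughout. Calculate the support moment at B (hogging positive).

Take M_B as the redundant. Released structure: two simple spans AB and BC with a hinge at B.
End slopes at the hinge B, treating each span as simply supported:
  span AB: point load 12 at a = 7.52: Pab(L + a)/(6LEI) = 50.9/EI
  span AB: UDL 23.5: wL³/(24EI) = 813.3/EI
  span BC: point load 20.6 at a = 2.1: Pab(L + b)/(6LEI) = 79.49/EI
  relative rotation θ_0 = (864.2 + 79.49)/EI = 943.7/EI
A unit hogging moment at B produces rotation L₁/(3EI) + L₂/(3EI) = 5.933/EI.
Slope continuity at B: θ_0 = M_B·5.933/EI, so M_B = 943.7/5.933 = 159 kN·m (hogging).

M_B = 159 kN·m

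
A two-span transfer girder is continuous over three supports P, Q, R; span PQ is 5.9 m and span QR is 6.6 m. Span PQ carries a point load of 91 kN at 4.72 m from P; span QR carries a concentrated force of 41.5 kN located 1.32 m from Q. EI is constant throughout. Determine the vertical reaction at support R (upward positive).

R_R = -0.3844 kN

Take M_Q as the redundant. Released structure: two simple spans PQ and QR with a hinge at Q.
Rotations at Q on the released spans (each span's end-slope, ×1/EI):
  span PQ: point load 91 at a = 4.72: Pab(L + a)/(6LEI) = 152.1/EI
  span QR: point load 41.5 at a = 1.32: Pab(L + b)/(6LEI) = 86.77/EI
  relative rotation θ_0 = (152.1 + 86.77)/EI = 238.8/EI
A unit hogging moment at Q produces rotation L₁/(3EI) + L₂/(3EI) = 4.167/EI.
Compatibility: M_Q·(L₁+L₂)/(3EI) = θ_0, giving M_Q = 57.32 kN·m (hogging).
Span QR, ΣM about R: R_Q^{QR}·6.6 = 219.1 + 57.32, so R_Q^{QR} = 41.88 kN and R_R = 41.5 − 41.88 = -0.3844 kN.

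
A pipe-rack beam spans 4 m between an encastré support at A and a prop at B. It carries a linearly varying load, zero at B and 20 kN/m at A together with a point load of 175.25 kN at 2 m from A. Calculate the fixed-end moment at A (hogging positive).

Release the roller at B. Primary structure: cantilever fixed at A.
Primary-structure tip deflection at B by superposition:
  triangular load, peak 20 at the fixed end: w₀L⁴/(30EI) = 170.7/EI
  point load 175.25 at a = 2: Pa²(3L − a)/(6EI) = 1168/EI
  δ_0 = 1339/EI
Flexibility coefficient — unit upward force at B: δ_{BB} = L³/(3EI) = 21.33/EI.
The prop prevents deflection at B: R_B = δ_0/δ_{BB} = 1339/21.33 = 62.77 kN.
Moment equilibrium about A: M_A = Σ(load moments about A) − R_B·L = 403.8 − 62.77×4 = 152.8 kN·m.

M_A = 152.8 kN·m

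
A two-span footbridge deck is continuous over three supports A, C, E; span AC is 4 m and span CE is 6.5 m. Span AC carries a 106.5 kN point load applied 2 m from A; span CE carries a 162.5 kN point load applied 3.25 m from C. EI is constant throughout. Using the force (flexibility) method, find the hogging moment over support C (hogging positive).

M_C = 153 kN·m

Release continuity at C by inserting a hinge; the redundant is the internal moment M_C. The primary structure is two simply-supported spans AC and CE.
Discontinuity in slope at C on the released structure — sum the simple-span end rotations:
  span AC: point load 106.5 at a = 2: Pab(L + a)/(6LEI) = 106.5/EI
  span CE: point load 162.5 at a = 3.25: Pab(L + b)/(6LEI) = 429.1/EI
  relative rotation θ_0 = (106.5 + 429.1)/EI = 535.6/EI
A unit hogging moment at C produces rotation L₁/(3EI) + L₂/(3EI) = 3.5/EI.
Slope continuity at C: θ_0 = M_C·3.5/EI, so M_C = 535.6/3.5 = 153 kN·m (hogging).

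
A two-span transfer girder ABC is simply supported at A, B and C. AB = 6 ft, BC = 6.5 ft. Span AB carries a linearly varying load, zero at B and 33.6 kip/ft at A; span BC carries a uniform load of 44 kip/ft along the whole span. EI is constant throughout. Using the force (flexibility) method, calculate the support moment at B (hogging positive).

M_B = 154.7 kip·ft

Take M_B as the redundant. Released structure: two simple spans AB and BC with a hinge at B.
Discontinuity in slope at B on the released structure — sum the simple-span end rotations:
  span AB: triangular load, peak 33.6: 7w₀L³/(360EI) = 141.1/EI
  span BC: UDL 44: wL³/(24EI) = 503.5/EI
  relative rotation θ_0 = (141.1 + 503.5)/EI = 644.6/EI
A unit hogging moment at B produces rotation L₁/(3EI) + L₂/(3EI) = 4.167/EI.
Compatibility: M_B·(L₁+L₂)/(3EI) = θ_0, giving M_B = 154.7 kip·ft (hogging).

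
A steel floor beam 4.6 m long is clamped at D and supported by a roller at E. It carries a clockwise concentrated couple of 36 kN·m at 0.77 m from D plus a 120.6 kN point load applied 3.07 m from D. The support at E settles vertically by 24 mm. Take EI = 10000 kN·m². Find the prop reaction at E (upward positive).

R_E = 58.85 kN

Release the roller at E. Primary structure: cantilever fixed at D.
Primary-structure tip deflection at E by superposition:
  clockwise couple 36 at a = 0.77: M₀a(2L − a)/(2EI) = 116.8/EI
  point load 120.6 at a = 3.07: Pa²(3L − a)/(6EI) = 2033/EI
  δ_0 = 2150/EI
Tip deflection under a unit load at E: L³/(3EI) = 32.45/EI.
With EI = 10000 kN·m²: δ_0 = 0.21495 m and δ_{EE} = 0.003245 m/kN.
Compatibility — the beam at E must follow the support down by 0.024 m: δ_0 − R_E·δ_{EE} = 0.024, so R_E = (0.21495 − 0.024)/0.003245 = 58.85 kN.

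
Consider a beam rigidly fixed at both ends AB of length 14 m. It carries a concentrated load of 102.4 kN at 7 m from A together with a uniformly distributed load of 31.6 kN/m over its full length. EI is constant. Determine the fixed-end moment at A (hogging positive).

M_A = 695.3 kN·m

Take the two fixed-end moments M_A, M_B as redundants; the released structure is the simple span AB.
End rotations of the released simple span under the applied load (×1/EI):
  at A: point load 102.4 at a = 7: Pab(L + b)/(6LEI) = 1254/EI
  at B: point load 102.4 at a = 7: Pab(L + a)/(6LEI) = 1254/EI
  at A: UDL 31.6: wL³/(24EI) = 3613/EI
  at B: UDL 31.6: wL³/(24EI) = 3613/EI
  θ_A0 = 4867/EI,  θ_B0 = 4867/EI
Flexibility coefficients: a unit moment at one end gives L/(3EI) there and L/(6EI) at the far end, so f₁₁ = f₂₂ = 4.667/EI and f₁₂ = f₂₁ = 2.333/EI.
Compatibility — zero rotation at each built-in end:
  4.667 M_A + 2.333 M_B = 4867
  2.333 M_A + 4.667 M_B = 4867
Solving the pair gives M_A = 695.3 kN·m and M_B = 695.3 kN·m (hogging).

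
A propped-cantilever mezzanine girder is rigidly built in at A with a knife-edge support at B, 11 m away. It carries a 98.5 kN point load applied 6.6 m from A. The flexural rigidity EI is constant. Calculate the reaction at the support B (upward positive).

Choose R_B as the redundant. The primary structure is the cantilever fixed at A.
Deflection at B on the released cantilever, summing each load's contribution:
  point load 98.5 at a = 6.6: Pa²(3L − a)/(6EI) = 18879/EI
Flexibility coefficient — unit upward force at B: δ_{BB} = L³/(3EI) = 443.7/EI.
The prop prevents deflection at B: R_B = δ_0/δ_{BB} = 18879/443.7 = 42.55 kN.

R_B = 42.55 kN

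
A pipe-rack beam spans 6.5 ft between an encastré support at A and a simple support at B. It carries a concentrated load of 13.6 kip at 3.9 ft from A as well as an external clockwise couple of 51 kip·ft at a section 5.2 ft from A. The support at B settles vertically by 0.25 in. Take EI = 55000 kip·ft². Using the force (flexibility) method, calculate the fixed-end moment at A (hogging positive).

M_A = 73.77 kip·ft

Release the roller at B. Primary structure: cantilever fixed at A.
Downward deflection at the released point B due to the loads:
  point load 13.6 at a = 3.9: Pa²(3L − a)/(6EI) = 537.8/EI
  clockwise couple 51 at a = 5.2: M₀a(2L − a)/(2EI) = 1034/EI
  δ_0 = 1572/EI
Tip deflection under a unit load at B: L³/(3EI) = 91.54/EI.
With EI = 55000 kip·ft²: δ_0 = 0.028584 ft and δ_{BB} = 0.001664 ft/kip.
Compatibility — the beam at B must follow the support down by 0.02083 ft: δ_0 − R_B·δ_{BB} = 0.02083, so R_B = (0.028584 − 0.02083)/0.001664 = 4.657 kip.
Moment equilibrium about A: M_A = Σ(load moments about A) − R_B·L = 104 − 4.657×6.5 = 73.77 kip·ft.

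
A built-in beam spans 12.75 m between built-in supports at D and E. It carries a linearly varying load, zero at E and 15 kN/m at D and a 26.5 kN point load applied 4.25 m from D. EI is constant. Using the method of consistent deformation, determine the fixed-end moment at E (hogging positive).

Release both end moments; the primary structure is a simply-supported span DE with redundants M_D and M_E.
Simple-span end rotations at D and E under the given loads:
  at D: triangular load, peak 15: w₀L³/(45EI) = 690.9/EI
  at E: triangular load, peak 15: 7w₀L³/(360EI) = 604.5/EI
  at D: point load 26.5 at a = 4.25: Pab(L + b)/(6LEI) = 265.9/EI
  at E: point load 26.5 at a = 4.25: Pab(L + a)/(6LEI) = 212.7/EI
  θ_D0 = 956.8/EI,  θ_E0 = 817.3/EI
Flexibility coefficients: a unit moment at one end gives L/(3EI) there and L/(6EI) at the far end, so f₁₁ = f₂₂ = 4.25/EI and f₁₂ = f₂₁ = 2.125/EI.
Compatibility — zero rotation at each built-in end:
  4.25 M_D + 2.125 M_E = 956.8
  2.125 M_D + 4.25 M_E = 817.3
Solving the pair gives M_D = 172 kN·m and M_E = 106.3 kN·m (hogging).

M_E = 106.3 kN·m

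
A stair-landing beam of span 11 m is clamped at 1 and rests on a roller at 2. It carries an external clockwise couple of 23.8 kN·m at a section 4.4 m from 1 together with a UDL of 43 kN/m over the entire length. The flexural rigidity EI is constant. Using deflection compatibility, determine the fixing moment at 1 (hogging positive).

Choose R_2 as the redundant. The primary structure is the cantilever fixed at 1.
Downward deflection at the released point 2 due to the loads:
  clockwise couple 23.8 at a = 4.4: M₀a(2L − a)/(2EI) = 921.5/EI
  UDL 43: wL⁴/(8EI) = 78695/EI
  δ_0 = 79617/EI
Tip deflection under a unit load at 2: L³/(3EI) = 443.7/EI.
Compatibility at 2: δ_0 − R_2·δ_{22} = 0, so R_2 = 79617/443.7 = 179.5 kN.
Moment equilibrium about 1: M_1 = Σ(load moments about 1) − R_2·L = 2625 − 179.5×11 = 651.3 kN·m.

M_1 = 651.3 kN·m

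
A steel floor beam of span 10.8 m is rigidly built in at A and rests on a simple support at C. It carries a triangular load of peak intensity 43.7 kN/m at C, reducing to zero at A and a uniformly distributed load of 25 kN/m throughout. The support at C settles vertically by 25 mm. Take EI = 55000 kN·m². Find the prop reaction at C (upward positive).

R_C = 227.8 kN

Choose R_C as the redundant. The primary structure is the cantilever fixed at A.
Deflection at C on the released cantilever, summing each load's contribution:
  triangular load, peak 43.7 at the free end: 11w₀L⁴/(120EI) = 54499/EI
  UDL 25: wL⁴/(8EI) = 42515/EI
  δ_0 = 97014/EI
Tip deflection under a unit load at C: L³/(3EI) = 419.9/EI.
With EI = 55000 kN·m²: δ_0 = 1.7639 m and δ_{CC} = 0.007635 m/kN.
Compatibility — the beam at C must follow the support down by 0.025 m: δ_0 − R_C·δ_{CC} = 0.025, so R_C = (1.7639 − 0.025)/0.007635 = 227.8 kN.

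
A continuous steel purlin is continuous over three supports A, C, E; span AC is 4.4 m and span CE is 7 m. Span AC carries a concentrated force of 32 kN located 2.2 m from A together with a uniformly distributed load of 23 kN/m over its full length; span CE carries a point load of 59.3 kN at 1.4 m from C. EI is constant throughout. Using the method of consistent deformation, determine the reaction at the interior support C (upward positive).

R_C = 139.3 kN

Take M_C as the redundant. Released structure: two simple spans AC and CE with a hinge at C.
Discontinuity in slope at C on the released structure — sum the simple-span end rotations:
  span AC: point load 32 at a = 2.2: Pab(L + a)/(6LEI) = 38.72/EI
  span AC: UDL 23: wL³/(24EI) = 81.63/EI
  span CE: point load 59.3 at a = 1.4: Pab(L + b)/(6LEI) = 139.5/EI
  relative rotation θ_0 = (120.4 + 139.5)/EI = 259.8/EI
A unit hogging moment at C produces rotation L₁/(3EI) + L₂/(3EI) = 3.8/EI.
Slope continuity at C: θ_0 = M_C·3.8/EI, so M_C = 259.8/3.8 = 68.38 kN·m (hogging).
Span AC, ΣM about A with M_C applied at C: R_C^{AC}·4.4 = 293 + 68.38, so R_C^{AC} = 82.14 kN and R_A = 133.2 − 82.14 = 51.06 kN.
Span CE, ΣM about E: R_C^{CE}·7 = 332.1 + 68.38, so R_C^{CE} = 57.21 kN and R_E = 59.3 − 57.21 = 2.092 kN.
R_C = 82.14 + 57.21 = 139.3 kN.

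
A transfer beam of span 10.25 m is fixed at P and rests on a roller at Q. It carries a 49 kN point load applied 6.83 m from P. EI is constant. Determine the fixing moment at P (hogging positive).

M_P = 74.46 kN·m

Release the roller at Q. Primary structure: cantilever fixed at P.
Deflection at Q on the released cantilever, summing each load's contribution:
  point load 49 at a = 6.83: Pa²(3L − a)/(6EI) = 9113/EI
Flexibility coefficient — unit upward force at Q: δ_{QQ} = L³/(3EI) = 359/EI.
Compatibility at Q: δ_0 − R_Q·δ_{QQ} = 0, so R_Q = 9113/359 = 25.39 kN.
Moment equilibrium about P: M_P = Σ(load moments about P) − R_Q·L = 334.7 − 25.39×10.25 = 74.46 kN·m.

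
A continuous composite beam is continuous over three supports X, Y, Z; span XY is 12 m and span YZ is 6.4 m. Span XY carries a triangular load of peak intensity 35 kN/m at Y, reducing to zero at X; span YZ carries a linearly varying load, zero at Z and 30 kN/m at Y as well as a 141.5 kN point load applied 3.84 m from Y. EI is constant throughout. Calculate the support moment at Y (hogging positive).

M_Y = 300.5 kN·m

Insert a hinge at Y; M_Y is the redundant, and each span becomes simply supported.
Discontinuity in slope at Y on the released structure — sum the simple-span end rotations:
  span XY: triangular load, peak 35: w₀L³/(45EI) = 1344/EI
  span YZ: triangular load, peak 30: w₀L³/(45EI) = 174.8/EI
  span YZ: point load 141.5 at a = 3.84: Pab(L + b)/(6LEI) = 324.6/EI
  relative rotation θ_0 = (1344 + 499.3)/EI = 1843/EI
A unit hogging moment at Y produces rotation L₁/(3EI) + L₂/(3EI) = 6.133/EI.
Compatibility: M_Y·(L₁+L₂)/(3EI) = θ_0, giving M_Y = 300.5 kN·m (hogging).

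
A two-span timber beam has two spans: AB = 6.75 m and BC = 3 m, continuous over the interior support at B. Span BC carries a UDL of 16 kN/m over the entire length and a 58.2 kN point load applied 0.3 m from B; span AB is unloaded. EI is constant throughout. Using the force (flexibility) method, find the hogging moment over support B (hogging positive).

Take M_B as the redundant. Released structure: two simple spans AB and BC with a hinge at B.
Discontinuity in slope at B on the released structure — sum the simple-span end rotations:
  span BC: UDL 16: wL³/(24EI) = 18/EI
  span BC: point load 58.2 at a = 0.3: Pab(L + b)/(6LEI) = 14.93/EI
  relative rotation θ_0 = (0 + 32.93)/EI = 32.93/EI
A unit hogging moment at B produces rotation L₁/(3EI) + L₂/(3EI) = 3.25/EI.
Compatibility: M_B·(L₁+L₂)/(3EI) = θ_0, giving M_B = 10.13 kN·m (hogging).

M_B = 10.13 kN·m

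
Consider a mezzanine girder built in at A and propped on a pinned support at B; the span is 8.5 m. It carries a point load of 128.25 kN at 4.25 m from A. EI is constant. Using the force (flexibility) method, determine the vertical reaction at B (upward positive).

R_B = 40.08 kN

Release the roller at B. Primary structure: cantilever fixed at A.
Primary-structure tip deflection at B by superposition:
  point load 128.25 at a = 4.25: Pa²(3L − a)/(6EI) = 8204/EI
Tip deflection under a unit load at B: L³/(3EI) = 204.7/EI.
The prop prevents deflection at B: R_B = δ_0/δ_{BB} = 8204/204.7 = 40.08 kN.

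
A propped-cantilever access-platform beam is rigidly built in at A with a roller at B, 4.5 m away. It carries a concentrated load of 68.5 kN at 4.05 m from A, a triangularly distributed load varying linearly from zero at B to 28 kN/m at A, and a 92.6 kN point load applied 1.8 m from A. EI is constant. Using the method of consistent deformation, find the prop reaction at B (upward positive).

R_B = 90.12 kN

Choose R_B as the redundant. The primary structure is the cantilever fixed at A.
Downward deflection at the released point B due to the loads:
  point load 68.5 at a = 4.05: Pa²(3L − a)/(6EI) = 1770/EI
  triangular load, peak 28 at the fixed end: w₀L⁴/(30EI) = 382.7/EI
  point load 92.6 at a = 1.8: Pa²(3L − a)/(6EI) = 585/EI
  δ_0 = 2737/EI
Flexibility coefficient — unit upward force at B: δ_{BB} = L³/(3EI) = 30.38/EI.
Compatibility at B: δ_0 − R_B·δ_{BB} = 0, so R_B = 2737/30.38 = 90.12 kN.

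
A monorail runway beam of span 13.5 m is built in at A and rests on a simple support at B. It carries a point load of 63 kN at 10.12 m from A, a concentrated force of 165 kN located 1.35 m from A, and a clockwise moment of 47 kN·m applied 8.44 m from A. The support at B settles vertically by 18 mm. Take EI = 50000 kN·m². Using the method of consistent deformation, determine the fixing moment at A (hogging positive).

M_A = 291.5 kN·m

Choose R_B as the redundant. The primary structure is the cantilever fixed at A.
Downward deflection at the released point B due to the loads:
  point load 63 at a = 10.12: Pa²(3L − a)/(6EI) = 32669/EI
  point load 165 at a = 1.35: Pa²(3L − a)/(6EI) = 1962/EI
  clockwise couple 47 at a = 8.44: M₀a(2L − a)/(2EI) = 3681/EI
  δ_0 = 38313/EI
Tip deflection under a unit load at B: L³/(3EI) = 820.1/EI.
With EI = 50000 kN·m²: δ_0 = 0.76625 m and δ_{BB} = 0.016403 m/kN.
Compatibility — the beam at B must follow the support down by 0.018 m: δ_0 − R_B·δ_{BB} = 0.018, so R_B = (0.76625 − 0.018)/0.016403 = 45.62 kN.
Moment equilibrium about A: M_A = Σ(load moments about A) − R_B·L = 907.3 − 45.62×13.5 = 291.5 kN·m.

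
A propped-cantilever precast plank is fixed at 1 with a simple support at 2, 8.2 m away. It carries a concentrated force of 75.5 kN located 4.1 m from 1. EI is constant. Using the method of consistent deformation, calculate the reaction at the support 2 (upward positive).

R_2 = 23.59 kN

Remove the prop at 2; the released (primary) structure is a cantilever built in at 1.
Primary-structure tip deflection at 2 by superposition:
  point load 75.5 at a = 4.1: Pa²(3L − a)/(6EI) = 4336/EI
Tip deflection under a unit load at 2: L³/(3EI) = 183.8/EI.
Compatibility at 2: δ_0 − R_2·δ_{22} = 0, so R_2 = 4336/183.8 = 23.59 kN.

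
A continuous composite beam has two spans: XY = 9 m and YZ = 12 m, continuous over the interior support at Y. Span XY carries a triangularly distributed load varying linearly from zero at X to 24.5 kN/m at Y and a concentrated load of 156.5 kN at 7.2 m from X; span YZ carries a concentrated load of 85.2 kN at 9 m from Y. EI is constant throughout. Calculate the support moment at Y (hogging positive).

M_Y = 212.1 kN·m

Take M_Y as the redundant. Released structure: two simple spans XY and YZ with a hinge at Y.
Discontinuity in slope at Y on the released structure — sum the simple-span end rotations:
  span XY: triangular load, peak 24.5: w₀L³/(45EI) = 396.9/EI
  span XY: point load 156.5 at a = 7.2: Pab(L + a)/(6LEI) = 608.5/EI
  span YZ: point load 85.2 at a = 9: Pab(L + b)/(6LEI) = 479.2/EI
  relative rotation θ_0 = (1005 + 479.2)/EI = 1485/EI
A unit hogging moment at Y produces rotation L₁/(3EI) + L₂/(3EI) = 7/EI.
Slope continuity at Y: θ_0 = M_Y·7/EI, so M_Y = 1485/7 = 212.1 kN·m (hogging).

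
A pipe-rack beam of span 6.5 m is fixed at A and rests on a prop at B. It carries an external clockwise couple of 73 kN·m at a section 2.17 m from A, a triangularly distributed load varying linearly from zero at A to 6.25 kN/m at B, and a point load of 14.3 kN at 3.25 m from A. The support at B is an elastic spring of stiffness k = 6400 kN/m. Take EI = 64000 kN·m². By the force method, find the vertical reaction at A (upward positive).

R_A = 12.06 kN

Take the reaction at B as the redundant and release it; the primary structure is a cantilever fixed at A.
Downward deflection at the released point B due to the loads:
  clockwise couple 73 at a = 2.17: M₀a(2L − a)/(2EI) = 857.8/EI
  triangular load, peak 6.25 at the free end: 11w₀L⁴/(120EI) = 1023/EI
  point load 14.3 at a = 3.25: Pa²(3L − a)/(6EI) = 409.1/EI
  δ_0 = 2290/EI
Tip deflection under a unit load at B: L³/(3EI) = 91.54/EI.
With EI = 64000 kN·m²: δ_0 = 0.035774 m and δ_{BB} = 0.00143 m/kN.
Compatibility — the spring shortens by R_B/k under the reaction it provides: δ_0 − R_B·δ_{BB} = R_B/k. With 1/k = 0.000156 m/kN, R_B = δ_0 / (δ_{BB} + 1/k) = 0.035774 / (0.00143 + 0.000156) = 22.55 kN.
Vertical equilibrium: R_A = ΣP − R_B = 34.61 − 22.55 = 12.06 kN.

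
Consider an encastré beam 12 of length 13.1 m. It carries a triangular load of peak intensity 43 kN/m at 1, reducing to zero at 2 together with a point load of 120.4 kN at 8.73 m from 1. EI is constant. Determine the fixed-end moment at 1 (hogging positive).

Take the two fixed-end moments M_1, M_2 as redundants; the released structure is the simple span 12.
On the primary (simply-supported) span, the end slopes from the loading are:
  at 1: triangular load, peak 43: w₀L³/(45EI) = 2148/EI
  at 2: triangular load, peak 43: 7w₀L³/(360EI) = 1880/EI
  at 1: point load 120.4 at a = 8.73: Pab(L + b)/(6LEI) = 1021/EI
  at 2: point load 120.4 at a = 8.73: Pab(L + a)/(6LEI) = 1276/EI
  θ_10 = 3169/EI,  θ_20 = 3155/EI
Flexibility coefficients: a unit moment at one end gives L/(3EI) there and L/(6EI) at the far end, so f₁₁ = f₂₂ = 4.367/EI and f₁₂ = f₂₁ = 2.183/EI.
Compatibility — zero rotation at each built-in end:
  4.367 M_1 + 2.183 M_2 = 3169
  2.183 M_1 + 4.367 M_2 = 3155
Solving the pair gives M_1 = 485.9 kN·m and M_2 = 479.6 kN·m (hogging).

M_1 = 485.9 kN·m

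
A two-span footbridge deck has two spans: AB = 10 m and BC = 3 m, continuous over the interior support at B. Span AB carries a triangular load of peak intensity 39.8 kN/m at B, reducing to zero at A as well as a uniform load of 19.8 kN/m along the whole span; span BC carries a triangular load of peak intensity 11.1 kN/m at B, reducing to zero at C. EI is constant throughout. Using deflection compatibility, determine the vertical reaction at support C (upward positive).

R_C = -126.5 kN

Release continuity at B by inserting a hinge; the redundant is the internal moment M_B. The primary structure is two simply-supported spans AB and BC.
Rotations at B on the released spans (each span's end-slope, ×1/EI):
  span AB: triangular load, peak 39.8: w₀L³/(45EI) = 884.4/EI
  span AB: UDL 19.8: wL³/(24EI) = 825/EI
  span BC: triangular load, peak 11.1: w₀L³/(45EI) = 6.66/EI
  relative rotation θ_0 = (1709 + 6.66)/EI = 1716/EI
A unit hogging moment at B produces rotation L₁/(3EI) + L₂/(3EI) = 4.333/EI.
Slope continuity at B: θ_0 = M_B·4.333/EI, so M_B = 1716/4.333 = 396 kN·m (hogging).
Span BC, ΣM about C: R_B^{BC}·3 = 33.3 + 396, so R_B^{BC} = 143.1 kN and R_C = 16.65 − 143.1 = -126.5 kN.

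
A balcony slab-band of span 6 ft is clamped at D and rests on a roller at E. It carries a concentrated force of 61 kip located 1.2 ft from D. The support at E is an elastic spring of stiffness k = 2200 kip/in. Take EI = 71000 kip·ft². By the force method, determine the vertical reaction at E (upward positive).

R_E = 3.293 kip

Remove the prop at E; the released (primary) structure is a cantilever built in at D.
Downward deflection at the released point E due to the loads:
  point load 61 at a = 1.2: Pa²(3L − a)/(6EI) = 246/EI
Flexibility coefficient — unit upward force at E: δ_{EE} = L³/(3EI) = 72/EI.
With EI = 71000 kip·ft²: δ_0 = 0.003464 ft and δ_{EE} = 0.001014 ft/kip.
Compatibility — the spring shortens by R_E/k under the reaction it provides: δ_0 − R_E·δ_{EE} = R_E/k. With 1/k = 1/(2200×12) ft/kip = 0.000038 ft/kip, R_E = δ_0 / (δ_{EE} + 1/k) = 0.003464 / (0.001014 + 0.000038) = 3.293 kip.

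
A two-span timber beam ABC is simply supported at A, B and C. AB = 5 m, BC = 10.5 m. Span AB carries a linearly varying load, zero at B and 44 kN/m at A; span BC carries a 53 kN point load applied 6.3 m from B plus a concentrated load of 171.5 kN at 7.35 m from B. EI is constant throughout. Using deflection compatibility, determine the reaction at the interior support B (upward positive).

R_B = 183.3 kN

Take M_B as the redundant. Released structure: two simple spans AB and BC with a hinge at B.
End slopes at the hinge B, treating each span as simply supported:
  span AB: triangular load, peak 44: 7w₀L³/(360EI) = 106.9/EI
  span BC: point load 53 at a = 6.3: Pab(L + b)/(6LEI) = 327.2/EI
  span BC: point load 171.5 at a = 7.35: Pab(L + b)/(6LEI) = 860.3/EI
  relative rotation θ_0 = (106.9 + 1188)/EI = 1294/EI
A unit hogging moment at B produces rotation L₁/(3EI) + L₂/(3EI) = 5.167/EI.
Slope continuity at B: θ_0 = M_B·5.167/EI, so M_B = 1294/5.167 = 250.5 kN·m (hogging).
Span AB, ΣM about A with M_B applied at B: R_B^{AB}·5 = 183.3 + 250.5, so R_B^{AB} = 86.78 kN and R_A = 110 − 86.78 = 23.22 kN.
Span BC, ΣM about C: R_B^{BC}·10.5 = 762.8 + 250.5, so R_B^{BC} = 96.51 kN and R_C = 224.5 − 96.51 = 128 kN.
R_B = 86.78 + 96.51 = 183.3 kN.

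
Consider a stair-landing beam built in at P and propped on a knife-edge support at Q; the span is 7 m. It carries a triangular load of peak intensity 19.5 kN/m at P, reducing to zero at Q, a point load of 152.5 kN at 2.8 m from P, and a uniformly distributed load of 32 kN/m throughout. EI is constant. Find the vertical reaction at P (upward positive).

R_P = 315.4 kN

Take the reaction at Q as the redundant and release it; the primary structure is a cantilever fixed at P.
Free-end deflection of the primary structure under the applied loading (downward +):
  triangular load, peak 19.5 at the fixed end: w₀L⁴/(30EI) = 1561/EI
  point load 152.5 at a = 2.8: Pa²(3L − a)/(6EI) = 3627/EI
  UDL 32: wL⁴/(8EI) = 9604/EI
  δ_0 = 14791/EI
Flexibility coefficient — unit upward force at Q: δ_{QQ} = L³/(3EI) = 114.3/EI.
Compatibility at Q: δ_0 − R_Q·δ_{QQ} = 0, so R_Q = 14791/114.3 = 129.4 kN.
Vertical equilibrium: R_P = ΣP − R_Q = 444.8 − 129.4 = 315.4 kN.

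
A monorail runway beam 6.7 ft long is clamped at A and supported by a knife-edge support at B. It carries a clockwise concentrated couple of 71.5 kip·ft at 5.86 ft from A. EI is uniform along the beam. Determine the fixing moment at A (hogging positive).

M_A = -34.06 kip·ft

Choose R_B as the redundant. The primary structure is the cantilever fixed at A.
Deflection at B on the released cantilever, summing each load's contribution:
  clockwise couple 71.5 at a = 5.86: M₀a(2L − a)/(2EI) = 1580/EI
Tip deflection under a unit load at B: L³/(3EI) = 100.3/EI.
The prop prevents deflection at B: R_B = δ_0/δ_{BB} = 1580/100.3 = 15.76 kip.
Moment equilibrium about A: M_A = Σ(load moments about A) − R_B·L = 71.5 − 15.76×6.7 = -34.06 kip·ft.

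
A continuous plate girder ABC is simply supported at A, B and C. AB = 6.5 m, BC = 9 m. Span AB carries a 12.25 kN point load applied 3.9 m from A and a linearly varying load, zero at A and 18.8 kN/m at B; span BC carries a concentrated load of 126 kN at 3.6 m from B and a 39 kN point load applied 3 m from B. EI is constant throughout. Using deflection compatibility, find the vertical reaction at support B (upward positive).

R_B = 200.8 kN

Take M_B as the redundant. Released structure: two simple spans AB and BC with a hinge at B.
Rotations at B on the released spans (each span's end-slope, ×1/EI):
  span AB: point load 12.25 at a = 3.9: Pab(L + a)/(6LEI) = 33.12/EI
  span AB: triangular load, peak 18.8: w₀L³/(45EI) = 114.7/EI
  span BC: point load 126 at a = 3.6: Pab(L + b)/(6LEI) = 653.2/EI
  span BC: point load 39 at a = 3: Pab(L + b)/(6LEI) = 195/EI
  relative rotation θ_0 = (147.9 + 848.2)/EI = 996/EI
A unit hogging moment at B produces rotation L₁/(3EI) + L₂/(3EI) = 5.167/EI.
Slope continuity at B: θ_0 = M_B·5.167/EI, so M_B = 996/5.167 = 192.8 kN·m (hogging).
Span AB, ΣM about A with M_B applied at B: R_B^{AB}·6.5 = 312.5 + 192.8, so R_B^{AB} = 77.74 kN and R_A = 73.35 − 77.74 = -4.392 kN.
Span BC, ΣM about C: R_B^{BC}·9 = 914.4 + 192.8, so R_B^{BC} = 123 kN and R_C = 165 − 123 = 41.98 kN.
R_B = 77.74 + 123 = 200.8 kN.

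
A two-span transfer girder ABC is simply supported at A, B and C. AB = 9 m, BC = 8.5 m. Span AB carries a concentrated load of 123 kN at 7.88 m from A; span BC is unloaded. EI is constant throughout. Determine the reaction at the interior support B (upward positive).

Release continuity at B by inserting a hinge; the redundant is the internal moment M_B. The primary structure is two simply-supported spans AB and BC.
Discontinuity in slope at B on the released structure — sum the simple-span end rotations:
  span AB: point load 123 at a = 7.88: Pab(L + a)/(6LEI) = 339.3/EI
  relative rotation θ_0 = (339.3 + 0)/EI = 339.3/EI
A unit hogging moment at B produces rotation L₁/(3EI) + L₂/(3EI) = 5.833/EI.
Slope continuity at B: θ_0 = M_B·5.833/EI, so M_B = 339.3/5.833 = 58.17 kN·m (hogging).
Span AB, ΣM about A with M_B applied at B: R_B^{AB}·9 = 969.2 + 58.17, so R_B^{AB} = 114.2 kN and R_A = 123 − 114.2 = 8.843 kN.
Span BC, ΣM about C: R_B^{BC}·8.5 = 0 + 58.17, so R_B^{BC} = 6.844 kN and R_C = 0 − 6.844 = -6.844 kN.
R_B = 114.2 + 6.844 = 121 kN.

R_B = 121 kN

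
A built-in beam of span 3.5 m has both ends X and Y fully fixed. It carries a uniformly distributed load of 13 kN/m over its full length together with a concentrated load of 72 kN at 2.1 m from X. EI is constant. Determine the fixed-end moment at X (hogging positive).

Take the two fixed-end moments M_X, M_Y as redundants; the released structure is the simple span XY.
On the primary (simply-supported) span, the end slopes from the loading are:
  at X: UDL 13: wL³/(24EI) = 23.22/EI
  at Y: UDL 13: wL³/(24EI) = 23.22/EI
  at X: point load 72 at a = 2.1: Pab(L + b)/(6LEI) = 49.39/EI
  at Y: point load 72 at a = 2.1: Pab(L + a)/(6LEI) = 56.45/EI
  θ_X0 = 72.62/EI,  θ_Y0 = 79.67/EI
Flexibility coefficients: a unit moment at one end gives L/(3EI) there and L/(6EI) at the far end, so f₁₁ = f₂₂ = 1.167/EI and f₁₂ = f₂₁ = 0.5833/EI.
Compatibility — zero rotation at each built-in end:
  1.167 M_X + 0.5833 M_Y = 72.62
  0.5833 M_X + 1.167 M_Y = 79.67
Solving the pair gives M_X = 37.46 kN·m and M_Y = 49.56 kN·m (hogging).

M_X = 37.46 kN·m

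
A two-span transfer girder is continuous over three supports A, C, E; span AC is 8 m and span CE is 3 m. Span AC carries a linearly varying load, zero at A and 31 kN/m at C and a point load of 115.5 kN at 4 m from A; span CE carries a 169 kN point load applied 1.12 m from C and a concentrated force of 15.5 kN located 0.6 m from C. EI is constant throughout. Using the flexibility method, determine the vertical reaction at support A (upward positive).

Take M_C as the redundant. Released structure: two simple spans AC and CE with a hinge at C.
Rotations at C on the released spans (each span's end-slope, ×1/EI):
  span AC: triangular load, peak 31: w₀L³/(45EI) = 352.7/EI
  span AC: point load 115.5 at a = 4: Pab(L + a)/(6LEI) = 462/EI
  span CE: point load 169 at a = 1.12: Pab(L + b)/(6LEI) = 96.47/EI
  span CE: point load 15.5 at a = 0.6: Pab(L + b)/(6LEI) = 6.696/EI
  relative rotation θ_0 = (814.7 + 103.2)/EI = 917.9/EI
A unit hogging moment at C produces rotation L₁/(3EI) + L₂/(3EI) = 3.667/EI.
Slope continuity at C: θ_0 = M_C·3.667/EI, so M_C = 917.9/3.667 = 250.3 kN·m (hogging).
Span AC, ΣM about A with M_C applied at C: R_C^{AC}·8 = 1123 + 250.3, so R_C^{AC} = 171.7 kN and R_A = 239.5 − 171.7 = 67.79 kN.

R_A = 67.79 kN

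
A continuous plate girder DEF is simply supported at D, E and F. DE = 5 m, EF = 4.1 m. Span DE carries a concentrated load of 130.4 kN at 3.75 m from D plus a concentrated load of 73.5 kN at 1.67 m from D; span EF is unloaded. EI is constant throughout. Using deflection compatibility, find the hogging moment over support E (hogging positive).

Take M_E as the redundant. Released structure: two simple spans DE and EF with a hinge at E.
End slopes at the hinge E, treating each span as simply supported:
  span DE: point load 130.4 at a = 3.75: Pab(L + a)/(6LEI) = 178.3/EI
  span DE: point load 73.5 at a = 1.67: Pab(L + a)/(6LEI) = 90.88/EI
  relative rotation θ_0 = (269.2 + 0)/EI = 269.2/EI
A unit hogging moment at E produces rotation L₁/(3EI) + L₂/(3EI) = 3.033/EI.
Slope continuity at E: θ_0 = M_E·3.033/EI, so M_E = 269.2/3.033 = 88.73 kN·m (hogging).

M_E = 88.73 kN·m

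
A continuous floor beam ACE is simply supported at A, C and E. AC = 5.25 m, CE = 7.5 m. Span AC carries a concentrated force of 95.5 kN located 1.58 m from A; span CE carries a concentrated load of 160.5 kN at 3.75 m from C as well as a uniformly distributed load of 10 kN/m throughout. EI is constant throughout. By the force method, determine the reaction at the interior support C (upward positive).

Insert a hinge at C; M_C is the redundant, and each span becomes simply supported.
Rotations at C on the released spans (each span's end-slope, ×1/EI):
  span AC: point load 95.5 at a = 1.58: Pab(L + a)/(6LEI) = 120.1/EI
  span CE: point load 160.5 at a = 3.75: Pab(L + b)/(6LEI) = 564.3/EI
  span CE: UDL 10: wL³/(24EI) = 175.8/EI
  relative rotation θ_0 = (120.1 + 740)/EI = 860.1/EI
A unit hogging moment at C produces rotation L₁/(3EI) + L₂/(3EI) = 4.25/EI.
Slope continuity at C: θ_0 = M_C·4.25/EI, so M_C = 860.1/4.25 = 202.4 kN·m (hogging).
Span AC, ΣM about A with M_C applied at C: R_C^{AC}·5.25 = 150.9 + 202.4, so R_C^{AC} = 67.29 kN and R_A = 95.5 − 67.29 = 28.21 kN.
Span CE, ΣM about E: R_C^{CE}·7.5 = 883.1 + 202.4, so R_C^{CE} = 144.7 kN and R_E = 235.5 − 144.7 = 90.77 kN.
R_C = 67.29 + 144.7 = 212 kN.

R_C = 212 kN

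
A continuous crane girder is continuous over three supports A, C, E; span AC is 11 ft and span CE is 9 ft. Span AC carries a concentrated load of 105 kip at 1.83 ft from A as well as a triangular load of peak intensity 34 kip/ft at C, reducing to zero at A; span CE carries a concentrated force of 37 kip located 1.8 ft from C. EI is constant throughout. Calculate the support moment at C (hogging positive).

M_C = 223.8 kip·ft

Release continuity at C by inserting a hinge; the redundant is the internal moment M_C. The primary structure is two simply-supported spans AC and CE.
Discontinuity in slope at C on the released structure — sum the simple-span end rotations:
  span AC: point load 105 at a = 1.83: Pab(L + a)/(6LEI) = 342.5/EI
  span AC: triangular load, peak 34: w₀L³/(45EI) = 1006/EI
  span CE: point load 37 at a = 1.8: Pab(L + b)/(6LEI) = 143.9/EI
  relative rotation θ_0 = (1348 + 143.9)/EI = 1492/EI
A unit hogging moment at C produces rotation L₁/(3EI) + L₂/(3EI) = 6.667/EI.
Slope continuity at C: θ_0 = M_C·6.667/EI, so M_C = 1492/6.667 = 223.8 kip·ft (hogging).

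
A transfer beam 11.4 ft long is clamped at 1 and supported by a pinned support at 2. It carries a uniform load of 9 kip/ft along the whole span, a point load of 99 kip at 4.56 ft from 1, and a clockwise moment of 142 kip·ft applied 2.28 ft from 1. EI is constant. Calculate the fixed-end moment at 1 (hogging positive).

M_1 = 428.2 kip·ft

Release the roller at 2. Primary structure: cantilever fixed at 1.
Primary-structure tip deflection at 2 by superposition:
  UDL 9: wL⁴/(8EI) = 19001/EI
  point load 99 at a = 4.56: Pa²(3L − a)/(6EI) = 10169/EI
  clockwise couple 142 at a = 2.28: M₀a(2L − a)/(2EI) = 3322/EI
  δ_0 = 32492/EI
Flexibility coefficient — unit upward force at 2: δ_{22} = L³/(3EI) = 493.8/EI.
The prop prevents deflection at 2: R_2 = δ_0/δ_{22} = 32492/493.8 = 65.79 kip.
Moment equilibrium about 1: M_1 = Σ(load moments about 1) − R_2·L = 1178 − 65.79×11.4 = 428.2 kip·ft.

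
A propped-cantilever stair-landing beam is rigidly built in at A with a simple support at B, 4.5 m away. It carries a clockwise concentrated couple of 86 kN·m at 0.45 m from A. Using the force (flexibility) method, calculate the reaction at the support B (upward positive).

R_B = 5.447 kN

Release the roller at B. Primary structure: cantilever fixed at A.
Downward deflection at the released point B due to the loads:
  clockwise couple 86 at a = 0.45: M₀a(2L − a)/(2EI) = 165.4/EI
Tip deflection under a unit load at B: L³/(3EI) = 30.38/EI.
Compatibility at B: δ_0 − R_B·δ_{BB} = 0, so R_B = 165.4/30.38 = 5.447 kN.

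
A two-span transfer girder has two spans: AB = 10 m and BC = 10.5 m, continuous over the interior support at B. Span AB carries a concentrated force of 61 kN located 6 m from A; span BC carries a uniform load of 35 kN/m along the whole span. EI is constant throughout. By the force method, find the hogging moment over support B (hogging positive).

M_B = 304.2 kN·m

Take M_B as the redundant. Released structure: two simple spans AB and BC with a hinge at B.
End slopes at the hinge B, treating each span as simply supported:
  span AB: point load 61 at a = 6: Pab(L + a)/(6LEI) = 390.4/EI
  span BC: UDL 35: wL³/(24EI) = 1688/EI
  relative rotation θ_0 = (390.4 + 1688)/EI = 2079/EI
A unit hogging moment at B produces rotation L₁/(3EI) + L₂/(3EI) = 6.833/EI.
Slope continuity at B: θ_0 = M_B·6.833/EI, so M_B = 2079/6.833 = 304.2 kN·m (hogging).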